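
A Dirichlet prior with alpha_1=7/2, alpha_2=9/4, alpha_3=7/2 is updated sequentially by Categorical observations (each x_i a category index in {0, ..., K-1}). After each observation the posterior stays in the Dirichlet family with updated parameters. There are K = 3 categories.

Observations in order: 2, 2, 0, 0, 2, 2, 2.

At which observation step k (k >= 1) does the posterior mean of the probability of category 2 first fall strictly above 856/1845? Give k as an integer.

k = 2

obs 1: x=2 → posterior Dirichlet(7/2, 9/4, 9/2)
obs 2: x=2 → posterior Dirichlet(7/2, 9/4, 11/2)
obs 3: x=0 → posterior Dirichlet(9/2, 9/4, 11/2)
obs 4: x=0 → posterior Dirichlet(11/2, 9/4, 11/2)
obs 5: x=2 → posterior Dirichlet(11/2, 9/4, 13/2)
obs 6: x=2 → posterior Dirichlet(11/2, 9/4, 15/2)
obs 7: x=2 → posterior Dirichlet(11/2, 9/4, 17/2)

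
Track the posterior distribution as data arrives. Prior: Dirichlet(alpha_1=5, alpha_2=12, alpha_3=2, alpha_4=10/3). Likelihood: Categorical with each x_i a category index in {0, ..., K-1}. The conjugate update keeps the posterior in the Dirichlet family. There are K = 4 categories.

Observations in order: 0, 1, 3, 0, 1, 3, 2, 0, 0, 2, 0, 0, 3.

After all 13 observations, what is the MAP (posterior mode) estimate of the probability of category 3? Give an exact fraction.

8/47

obs 1: x=0 → posterior Dirichlet(6, 12, 2, 10/3)
obs 2: x=1 → posterior Dirichlet(6, 13, 2, 10/3)
obs 3: x=3 → posterior Dirichlet(6, 13, 2, 13/3)
obs 4: x=0 → posterior Dirichlet(7, 13, 2, 13/3)
obs 5: x=1 → posterior Dirichlet(7, 14, 2, 13/3)
obs 6: x=3 → posterior Dirichlet(7, 14, 2, 16/3)
obs 7: x=2 → posterior Dirichlet(7, 14, 3, 16/3)
obs 8: x=0 → posterior Dirichlet(8, 14, 3, 16/3)
obs 9: x=0 → posterior Dirichlet(9, 14, 3, 16/3)
obs 10: x=2 → posterior Dirichlet(9, 14, 4, 16/3)
obs 11: x=0 → posterior Dirichlet(10, 14, 4, 16/3)
obs 12: x=0 → posterior Dirichlet(11, 14, 4, 16/3)
obs 13: x=3 → posterior Dirichlet(11, 14, 4, 19/3)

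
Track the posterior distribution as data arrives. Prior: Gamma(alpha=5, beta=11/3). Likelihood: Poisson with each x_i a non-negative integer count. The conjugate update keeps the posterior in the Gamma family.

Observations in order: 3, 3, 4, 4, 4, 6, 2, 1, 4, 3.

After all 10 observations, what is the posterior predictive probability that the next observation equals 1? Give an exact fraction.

92630983214769365764109286848727847680160054508574162008352849837/547150826329050817707232047731001563323399357039042635859624984576

obs 1: x=3 → posterior Gamma(8, 14/3)
obs 2: x=3 → posterior Gamma(11, 17/3)
obs 3: x=4 → posterior Gamma(15, 20/3)
obs 4: x=4 → posterior Gamma(19, 23/3)
obs 5: x=4 → posterior Gamma(23, 26/3)
obs 6: x=6 → posterior Gamma(29, 29/3)
obs 7: x=2 → posterior Gamma(31, 32/3)
obs 8: x=1 → posterior Gamma(32, 35/3)
obs 9: x=4 → posterior Gamma(36, 38/3)
obs 10: x=3 → posterior Gamma(39, 41/3)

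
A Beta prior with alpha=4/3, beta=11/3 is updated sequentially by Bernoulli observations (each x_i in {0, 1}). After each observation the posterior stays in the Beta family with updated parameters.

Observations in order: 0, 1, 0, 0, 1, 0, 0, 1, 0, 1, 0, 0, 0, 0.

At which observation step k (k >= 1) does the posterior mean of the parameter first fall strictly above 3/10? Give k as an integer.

obs 1: x=0 → posterior Beta(4/3, 14/3)
obs 2: x=1 → posterior Beta(7/3, 14/3)
obs 3: x=0 → posterior Beta(7/3, 17/3)
obs 4: x=0 → posterior Beta(7/3, 20/3)
obs 5: x=1 → posterior Beta(10/3, 20/3)
obs 6: x=0 → posterior Beta(10/3, 23/3)
obs 7: x=0 → posterior Beta(10/3, 26/3)
obs 8: x=1 → posterior Beta(13/3, 26/3)
obs 9: x=0 → posterior Beta(13/3, 29/3)
obs 10: x=1 → posterior Beta(16/3, 29/3)
obs 11: x=0 → posterior Beta(16/3, 32/3)
obs 12: x=0 → posterior Beta(16/3, 35/3)
obs 13: x=0 → posterior Beta(16/3, 38/3)
obs 14: x=0 → posterior Beta(16/3, 41/3)

k = 2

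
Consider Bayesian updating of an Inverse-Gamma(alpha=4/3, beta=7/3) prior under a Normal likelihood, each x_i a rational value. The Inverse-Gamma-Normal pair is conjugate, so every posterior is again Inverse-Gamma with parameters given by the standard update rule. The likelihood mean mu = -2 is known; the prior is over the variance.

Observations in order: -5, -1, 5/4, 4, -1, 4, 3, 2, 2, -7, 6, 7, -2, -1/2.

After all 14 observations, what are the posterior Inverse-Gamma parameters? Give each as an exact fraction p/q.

alpha=25/3, beta=15719/96

obs 1: x=-5 → posterior Inverse-Gamma(11/6, 41/6)
obs 2: x=-1 → posterior Inverse-Gamma(7/3, 22/3)
obs 3: x=5/4 → posterior Inverse-Gamma(17/6, 1211/96)
obs 4: x=4 → posterior Inverse-Gamma(10/3, 2939/96)
obs 5: x=-1 → posterior Inverse-Gamma(23/6, 2987/96)
obs 6: x=4 → posterior Inverse-Gamma(13/3, 4715/96)
obs 7: x=3 → posterior Inverse-Gamma(29/6, 5915/96)
obs 8: x=2 → posterior Inverse-Gamma(16/3, 6683/96)
obs 9: x=2 → posterior Inverse-Gamma(35/6, 7451/96)
obs 10: x=-7 → posterior Inverse-Gamma(19/3, 8651/96)
obs 11: x=6 → posterior Inverse-Gamma(41/6, 11723/96)
obs 12: x=7 → posterior Inverse-Gamma(22/3, 15611/96)
obs 13: x=-2 → posterior Inverse-Gamma(47/6, 15611/96)
obs 14: x=-1/2 → posterior Inverse-Gamma(25/3, 15719/96)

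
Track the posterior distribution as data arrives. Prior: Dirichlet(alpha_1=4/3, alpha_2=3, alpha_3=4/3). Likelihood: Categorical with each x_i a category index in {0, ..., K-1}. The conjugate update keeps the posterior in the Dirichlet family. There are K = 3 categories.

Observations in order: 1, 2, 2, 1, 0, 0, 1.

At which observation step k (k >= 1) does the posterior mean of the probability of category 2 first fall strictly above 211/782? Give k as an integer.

obs 1: x=1 → posterior Dirichlet(4/3, 4, 4/3)
obs 2: x=2 → posterior Dirichlet(4/3, 4, 7/3)
obs 3: x=2 → posterior Dirichlet(4/3, 4, 10/3)
obs 4: x=1 → posterior Dirichlet(4/3, 5, 10/3)
obs 5: x=0 → posterior Dirichlet(7/3, 5, 10/3)
obs 6: x=0 → posterior Dirichlet(10/3, 5, 10/3)
obs 7: x=1 → posterior Dirichlet(10/3, 6, 10/3)

k = 2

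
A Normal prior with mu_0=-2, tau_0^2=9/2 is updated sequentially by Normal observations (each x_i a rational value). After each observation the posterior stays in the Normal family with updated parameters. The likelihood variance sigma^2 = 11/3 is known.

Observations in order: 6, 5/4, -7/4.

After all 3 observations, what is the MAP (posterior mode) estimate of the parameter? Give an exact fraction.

obs 1: x=6 → posterior Normal(118/49, 99/49)
obs 2: x=5/4 → posterior Normal(607/304, 99/76)
obs 3: x=-7/4 → posterior Normal(209/206, 99/103)

209/206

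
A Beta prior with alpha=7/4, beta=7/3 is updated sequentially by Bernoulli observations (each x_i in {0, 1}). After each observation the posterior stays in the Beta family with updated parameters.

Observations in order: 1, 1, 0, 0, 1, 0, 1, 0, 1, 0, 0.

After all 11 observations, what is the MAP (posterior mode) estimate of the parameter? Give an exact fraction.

69/157

obs 1: x=1 → posterior Beta(11/4, 7/3)
obs 2: x=1 → posterior Beta(15/4, 7/3)
obs 3: x=0 → posterior Beta(15/4, 10/3)
obs 4: x=0 → posterior Beta(15/4, 13/3)
obs 5: x=1 → posterior Beta(19/4, 13/3)
obs 6: x=0 → posterior Beta(19/4, 16/3)
obs 7: x=1 → posterior Beta(23/4, 16/3)
obs 8: x=0 → posterior Beta(23/4, 19/3)
obs 9: x=1 → posterior Beta(27/4, 19/3)
obs 10: x=0 → posterior Beta(27/4, 22/3)
obs 11: x=0 → posterior Beta(27/4, 25/3)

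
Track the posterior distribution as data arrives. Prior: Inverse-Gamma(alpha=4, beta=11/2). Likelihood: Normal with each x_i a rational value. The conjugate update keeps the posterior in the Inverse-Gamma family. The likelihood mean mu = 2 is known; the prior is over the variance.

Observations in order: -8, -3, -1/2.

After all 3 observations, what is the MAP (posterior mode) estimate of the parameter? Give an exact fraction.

obs 1: x=-8 → posterior Inverse-Gamma(9/2, 111/2)
obs 2: x=-3 → posterior Inverse-Gamma(5, 68)
obs 3: x=-1/2 → posterior Inverse-Gamma(11/2, 569/8)

569/52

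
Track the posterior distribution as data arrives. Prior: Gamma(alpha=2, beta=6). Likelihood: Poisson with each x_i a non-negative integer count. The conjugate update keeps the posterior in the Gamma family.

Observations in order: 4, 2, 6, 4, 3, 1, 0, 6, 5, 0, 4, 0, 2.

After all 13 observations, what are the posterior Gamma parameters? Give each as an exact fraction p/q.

alpha=39, beta=19

obs 1: x=4 → posterior Gamma(6, 7)
obs 2: x=2 → posterior Gamma(8, 8)
obs 3: x=6 → posterior Gamma(14, 9)
obs 4: x=4 → posterior Gamma(18, 10)
obs 5: x=3 → posterior Gamma(21, 11)
obs 6: x=1 → posterior Gamma(22, 12)
obs 7: x=0 → posterior Gamma(22, 13)
obs 8: x=6 → posterior Gamma(28, 14)
obs 9: x=5 → posterior Gamma(33, 15)
obs 10: x=0 → posterior Gamma(33, 16)
obs 11: x=4 → posterior Gamma(37, 17)
obs 12: x=0 → posterior Gamma(37, 18)
obs 13: x=2 → posterior Gamma(39, 19)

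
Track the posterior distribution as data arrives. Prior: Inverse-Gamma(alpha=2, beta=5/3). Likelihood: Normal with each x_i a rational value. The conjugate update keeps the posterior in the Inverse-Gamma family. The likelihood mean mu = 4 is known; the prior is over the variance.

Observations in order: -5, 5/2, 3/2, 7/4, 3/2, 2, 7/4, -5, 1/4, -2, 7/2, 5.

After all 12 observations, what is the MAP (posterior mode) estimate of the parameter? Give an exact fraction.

obs 1: x=-5 → posterior Inverse-Gamma(5/2, 253/6)
obs 2: x=5/2 → posterior Inverse-Gamma(3, 1039/24)
obs 3: x=3/2 → posterior Inverse-Gamma(7/2, 557/12)
obs 4: x=7/4 → posterior Inverse-Gamma(4, 4699/96)
obs 5: x=3/2 → posterior Inverse-Gamma(9/2, 4999/96)
obs 6: x=2 → posterior Inverse-Gamma(5, 5191/96)
obs 7: x=7/4 → posterior Inverse-Gamma(11/2, 2717/48)
obs 8: x=-5 → posterior Inverse-Gamma(6, 4661/48)
obs 9: x=1/4 → posterior Inverse-Gamma(13/2, 9997/96)
obs 10: x=-2 → posterior Inverse-Gamma(7, 11725/96)
obs 11: x=7/2 → posterior Inverse-Gamma(15/2, 11737/96)
obs 12: x=5 → posterior Inverse-Gamma(8, 11785/96)

11785/864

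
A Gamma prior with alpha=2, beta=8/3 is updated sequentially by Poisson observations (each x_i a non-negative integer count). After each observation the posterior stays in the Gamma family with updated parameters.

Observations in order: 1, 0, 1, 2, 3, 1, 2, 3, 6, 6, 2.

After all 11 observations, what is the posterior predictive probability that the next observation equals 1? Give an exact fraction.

5131579925077762935726448063495318424488208808207/20117791118334646130750678305044773372875585355776

obs 1: x=1 → posterior Gamma(3, 11/3)
obs 2: x=0 → posterior Gamma(3, 14/3)
obs 3: x=1 → posterior Gamma(4, 17/3)
obs 4: x=2 → posterior Gamma(6, 20/3)
obs 5: x=3 → posterior Gamma(9, 23/3)
obs 6: x=1 → posterior Gamma(10, 26/3)
obs 7: x=2 → posterior Gamma(12, 29/3)
obs 8: x=3 → posterior Gamma(15, 32/3)
obs 9: x=6 → posterior Gamma(21, 35/3)
obs 10: x=6 → posterior Gamma(27, 38/3)
obs 11: x=2 → posterior Gamma(29, 41/3)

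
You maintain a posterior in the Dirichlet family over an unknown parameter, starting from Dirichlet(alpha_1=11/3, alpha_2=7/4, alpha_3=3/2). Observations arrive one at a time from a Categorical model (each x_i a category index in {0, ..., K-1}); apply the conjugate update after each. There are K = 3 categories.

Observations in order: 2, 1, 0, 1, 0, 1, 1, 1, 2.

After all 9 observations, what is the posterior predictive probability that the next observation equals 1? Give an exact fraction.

obs 1: x=2 → posterior Dirichlet(11/3, 7/4, 5/2)
obs 2: x=1 → posterior Dirichlet(11/3, 11/4, 5/2)
obs 3: x=0 → posterior Dirichlet(14/3, 11/4, 5/2)
obs 4: x=1 → posterior Dirichlet(14/3, 15/4, 5/2)
obs 5: x=0 → posterior Dirichlet(17/3, 15/4, 5/2)
obs 6: x=1 → posterior Dirichlet(17/3, 19/4, 5/2)
obs 7: x=1 → posterior Dirichlet(17/3, 23/4, 5/2)
obs 8: x=1 → posterior Dirichlet(17/3, 27/4, 5/2)
obs 9: x=2 → posterior Dirichlet(17/3, 27/4, 7/2)

81/191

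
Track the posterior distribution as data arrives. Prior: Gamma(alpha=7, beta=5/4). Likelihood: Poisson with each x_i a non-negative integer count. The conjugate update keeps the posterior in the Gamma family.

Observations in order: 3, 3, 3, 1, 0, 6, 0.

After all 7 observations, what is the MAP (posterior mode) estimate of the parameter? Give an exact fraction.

obs 1: x=3 → posterior Gamma(10, 9/4)
obs 2: x=3 → posterior Gamma(13, 13/4)
obs 3: x=3 → posterior Gamma(16, 17/4)
obs 4: x=1 → posterior Gamma(17, 21/4)
obs 5: x=0 → posterior Gamma(17, 25/4)
obs 6: x=6 → posterior Gamma(23, 29/4)
obs 7: x=0 → posterior Gamma(23, 33/4)

8/3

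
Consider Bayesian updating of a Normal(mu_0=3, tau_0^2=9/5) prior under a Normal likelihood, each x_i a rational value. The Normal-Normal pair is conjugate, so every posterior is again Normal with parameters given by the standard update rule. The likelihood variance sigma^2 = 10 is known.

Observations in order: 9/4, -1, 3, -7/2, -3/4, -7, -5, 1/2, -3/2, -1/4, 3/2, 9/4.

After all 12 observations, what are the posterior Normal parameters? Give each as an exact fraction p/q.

obs 1: x=9/4 → posterior Normal(681/236, 90/59)
obs 2: x=-1 → posterior Normal(645/272, 45/34)
obs 3: x=3 → posterior Normal(753/308, 90/77)
obs 4: x=-7/2 → posterior Normal(627/344, 45/43)
obs 5: x=-3/4 → posterior Normal(30/19, 18/19)
obs 6: x=-7 → posterior Normal(87/104, 45/52)
obs 7: x=-5 → posterior Normal(42/113, 90/113)
obs 8: x=1/2 → posterior Normal(93/244, 45/61)
obs 9: x=-3/2 → posterior Normal(33/131, 90/131)
obs 10: x=-1/4 → posterior Normal(123/560, 9/14)
obs 11: x=3/2 → posterior Normal(177/596, 90/149)
obs 12: x=9/4 → posterior Normal(129/316, 45/79)

mu_0=129/316, tau_0^2=45/79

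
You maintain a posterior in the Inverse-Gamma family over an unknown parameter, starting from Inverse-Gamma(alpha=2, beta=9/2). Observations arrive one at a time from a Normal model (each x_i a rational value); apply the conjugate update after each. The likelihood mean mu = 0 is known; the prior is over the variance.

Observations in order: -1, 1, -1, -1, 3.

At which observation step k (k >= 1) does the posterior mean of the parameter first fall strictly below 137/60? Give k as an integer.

obs 1: x=-1 → posterior Inverse-Gamma(5/2, 5)
obs 2: x=1 → posterior Inverse-Gamma(3, 11/2)
obs 3: x=-1 → posterior Inverse-Gamma(7/2, 6)
obs 4: x=-1 → posterior Inverse-Gamma(4, 13/2)
obs 5: x=3 → posterior Inverse-Gamma(9/2, 11)

k = 4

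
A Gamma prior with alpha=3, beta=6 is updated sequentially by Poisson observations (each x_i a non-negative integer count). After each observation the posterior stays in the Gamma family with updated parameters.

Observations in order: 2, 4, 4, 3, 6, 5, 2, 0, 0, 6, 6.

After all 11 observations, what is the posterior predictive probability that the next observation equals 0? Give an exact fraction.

280805607755268602048174614102036928492604365174417/2925315479322586708409093799864313376118974623776768

obs 1: x=2 → posterior Gamma(5, 7)
obs 2: x=4 → posterior Gamma(9, 8)
obs 3: x=4 → posterior Gamma(13, 9)
obs 4: x=3 → posterior Gamma(16, 10)
obs 5: x=6 → posterior Gamma(22, 11)
obs 6: x=5 → posterior Gamma(27, 12)
obs 7: x=2 → posterior Gamma(29, 13)
obs 8: x=0 → posterior Gamma(29, 14)
obs 9: x=0 → posterior Gamma(29, 15)
obs 10: x=6 → posterior Gamma(35, 16)
obs 11: x=6 → posterior Gamma(41, 17)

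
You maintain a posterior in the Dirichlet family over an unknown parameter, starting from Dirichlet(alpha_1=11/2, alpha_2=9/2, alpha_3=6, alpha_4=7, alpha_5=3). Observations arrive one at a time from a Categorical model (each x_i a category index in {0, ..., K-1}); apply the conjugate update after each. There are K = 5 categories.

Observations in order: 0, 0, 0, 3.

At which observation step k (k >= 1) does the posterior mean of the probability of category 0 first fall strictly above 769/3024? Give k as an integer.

obs 1: x=0 → posterior Dirichlet(13/2, 9/2, 6, 7, 3)
obs 2: x=0 → posterior Dirichlet(15/2, 9/2, 6, 7, 3)
obs 3: x=0 → posterior Dirichlet(17/2, 9/2, 6, 7, 3)
obs 4: x=3 → posterior Dirichlet(17/2, 9/2, 6, 8, 3)

k = 2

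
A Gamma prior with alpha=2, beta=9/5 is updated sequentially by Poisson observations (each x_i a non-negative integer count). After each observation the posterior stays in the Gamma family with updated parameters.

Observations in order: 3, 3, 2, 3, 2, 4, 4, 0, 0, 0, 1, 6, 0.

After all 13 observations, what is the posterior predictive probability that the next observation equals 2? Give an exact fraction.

obs 1: x=3 → posterior Gamma(5, 14/5)
obs 2: x=3 → posterior Gamma(8, 19/5)
obs 3: x=2 → posterior Gamma(10, 24/5)
obs 4: x=3 → posterior Gamma(13, 29/5)
obs 5: x=2 → posterior Gamma(15, 34/5)
obs 6: x=4 → posterior Gamma(19, 39/5)
obs 7: x=4 → posterior Gamma(23, 44/5)
obs 8: x=0 → posterior Gamma(23, 49/5)
obs 9: x=0 → posterior Gamma(23, 54/5)
obs 10: x=0 → posterior Gamma(23, 59/5)
obs 11: x=1 → posterior Gamma(24, 64/5)
obs 12: x=6 → posterior Gamma(30, 69/5)
obs 13: x=0 → posterior Gamma(30, 74/5)

1387856467198235469367224390228425067807504296603597930496000/5297450670659957549009604563595170759963655420038456036451841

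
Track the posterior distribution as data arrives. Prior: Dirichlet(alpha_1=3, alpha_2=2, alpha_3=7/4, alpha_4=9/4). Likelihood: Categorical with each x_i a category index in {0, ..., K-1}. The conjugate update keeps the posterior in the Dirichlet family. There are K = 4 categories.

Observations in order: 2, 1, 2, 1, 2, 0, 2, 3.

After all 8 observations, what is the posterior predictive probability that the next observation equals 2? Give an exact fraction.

obs 1: x=2 → posterior Dirichlet(3, 2, 11/4, 9/4)
obs 2: x=1 → posterior Dirichlet(3, 3, 11/4, 9/4)
obs 3: x=2 → posterior Dirichlet(3, 3, 15/4, 9/4)
obs 4: x=1 → posterior Dirichlet(3, 4, 15/4, 9/4)
obs 5: x=2 → posterior Dirichlet(3, 4, 19/4, 9/4)
obs 6: x=0 → posterior Dirichlet(4, 4, 19/4, 9/4)
obs 7: x=2 → posterior Dirichlet(4, 4, 23/4, 9/4)
obs 8: x=3 → posterior Dirichlet(4, 4, 23/4, 13/4)

23/68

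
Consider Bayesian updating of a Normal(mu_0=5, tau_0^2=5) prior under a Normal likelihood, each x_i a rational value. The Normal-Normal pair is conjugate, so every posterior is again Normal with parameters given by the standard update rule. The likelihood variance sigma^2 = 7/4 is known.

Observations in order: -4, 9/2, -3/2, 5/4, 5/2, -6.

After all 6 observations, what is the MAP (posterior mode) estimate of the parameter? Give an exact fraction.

-30/127

obs 1: x=-4 → posterior Normal(-5/3, 35/27)
obs 2: x=9/2 → posterior Normal(45/47, 35/47)
obs 3: x=-3/2 → posterior Normal(15/67, 35/67)
obs 4: x=5/4 → posterior Normal(40/87, 35/87)
obs 5: x=5/2 → posterior Normal(90/107, 35/107)
obs 6: x=-6 → posterior Normal(-30/127, 35/127)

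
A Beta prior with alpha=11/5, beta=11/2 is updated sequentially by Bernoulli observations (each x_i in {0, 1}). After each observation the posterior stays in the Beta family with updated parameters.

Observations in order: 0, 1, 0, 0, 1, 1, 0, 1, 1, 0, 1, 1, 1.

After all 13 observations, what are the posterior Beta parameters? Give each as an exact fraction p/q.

alpha=51/5, beta=21/2

obs 1: x=0 → posterior Beta(11/5, 13/2)
obs 2: x=1 → posterior Beta(16/5, 13/2)
obs 3: x=0 → posterior Beta(16/5, 15/2)
obs 4: x=0 → posterior Beta(16/5, 17/2)
obs 5: x=1 → posterior Beta(21/5, 17/2)
obs 6: x=1 → posterior Beta(26/5, 17/2)
obs 7: x=0 → posterior Beta(26/5, 19/2)
obs 8: x=1 → posterior Beta(31/5, 19/2)
obs 9: x=1 → posterior Beta(36/5, 19/2)
obs 10: x=0 → posterior Beta(36/5, 21/2)
obs 11: x=1 → posterior Beta(41/5, 21/2)
obs 12: x=1 → posterior Beta(46/5, 21/2)
obs 13: x=1 → posterior Beta(51/5, 21/2)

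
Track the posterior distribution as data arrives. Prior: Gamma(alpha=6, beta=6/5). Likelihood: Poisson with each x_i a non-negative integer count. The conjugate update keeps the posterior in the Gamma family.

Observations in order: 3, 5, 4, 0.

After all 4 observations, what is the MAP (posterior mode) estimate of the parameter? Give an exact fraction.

obs 1: x=3 → posterior Gamma(9, 11/5)
obs 2: x=5 → posterior Gamma(14, 16/5)
obs 3: x=4 → posterior Gamma(18, 21/5)
obs 4: x=0 → posterior Gamma(18, 26/5)

85/26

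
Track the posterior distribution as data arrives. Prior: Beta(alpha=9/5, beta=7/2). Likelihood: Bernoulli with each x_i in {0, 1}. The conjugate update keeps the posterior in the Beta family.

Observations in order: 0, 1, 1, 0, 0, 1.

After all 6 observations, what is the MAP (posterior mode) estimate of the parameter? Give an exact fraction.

38/93

obs 1: x=0 → posterior Beta(9/5, 9/2)
obs 2: x=1 → posterior Beta(14/5, 9/2)
obs 3: x=1 → posterior Beta(19/5, 9/2)
obs 4: x=0 → posterior Beta(19/5, 11/2)
obs 5: x=0 → posterior Beta(19/5, 13/2)
obs 6: x=1 → posterior Beta(24/5, 13/2)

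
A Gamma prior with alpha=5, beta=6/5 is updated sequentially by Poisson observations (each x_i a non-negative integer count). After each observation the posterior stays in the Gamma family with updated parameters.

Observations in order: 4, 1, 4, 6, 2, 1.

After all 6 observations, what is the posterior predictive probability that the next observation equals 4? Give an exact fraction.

5827452304252615117001802192720494592000000/35088445746427365591953667859821524027762681

obs 1: x=4 → posterior Gamma(9, 11/5)
obs 2: x=1 → posterior Gamma(10, 16/5)
obs 3: x=4 → posterior Gamma(14, 21/5)
obs 4: x=6 → posterior Gamma(20, 26/5)
obs 5: x=2 → posterior Gamma(22, 31/5)
obs 6: x=1 → posterior Gamma(23, 36/5)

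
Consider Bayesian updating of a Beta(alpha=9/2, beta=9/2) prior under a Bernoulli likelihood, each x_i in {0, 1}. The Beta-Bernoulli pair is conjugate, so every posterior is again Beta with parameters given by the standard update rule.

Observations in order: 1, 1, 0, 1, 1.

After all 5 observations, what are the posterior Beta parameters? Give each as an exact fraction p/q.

alpha=17/2, beta=11/2

obs 1: x=1 → posterior Beta(11/2, 9/2)
obs 2: x=1 → posterior Beta(13/2, 9/2)
obs 3: x=0 → posterior Beta(13/2, 11/2)
obs 4: x=1 → posterior Beta(15/2, 11/2)
obs 5: x=1 → posterior Beta(17/2, 11/2)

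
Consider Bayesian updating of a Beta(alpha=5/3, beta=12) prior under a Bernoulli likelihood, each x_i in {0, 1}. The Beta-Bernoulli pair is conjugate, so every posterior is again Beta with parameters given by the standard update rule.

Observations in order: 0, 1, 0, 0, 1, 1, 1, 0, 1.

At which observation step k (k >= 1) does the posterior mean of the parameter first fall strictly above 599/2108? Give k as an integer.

k = 9

obs 1: x=0 → posterior Beta(5/3, 13)
obs 2: x=1 → posterior Beta(8/3, 13)
obs 3: x=0 → posterior Beta(8/3, 14)
obs 4: x=0 → posterior Beta(8/3, 15)
obs 5: x=1 → posterior Beta(11/3, 15)
obs 6: x=1 → posterior Beta(14/3, 15)
obs 7: x=1 → posterior Beta(17/3, 15)
obs 8: x=0 → posterior Beta(17/3, 16)
obs 9: x=1 → posterior Beta(20/3, 16)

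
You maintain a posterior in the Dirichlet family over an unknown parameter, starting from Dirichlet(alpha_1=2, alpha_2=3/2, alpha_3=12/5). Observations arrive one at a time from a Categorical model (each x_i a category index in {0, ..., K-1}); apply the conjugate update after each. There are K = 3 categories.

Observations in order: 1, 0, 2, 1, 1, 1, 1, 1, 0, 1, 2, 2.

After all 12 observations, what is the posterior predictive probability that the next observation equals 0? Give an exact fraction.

obs 1: x=1 → posterior Dirichlet(2, 5/2, 12/5)
obs 2: x=0 → posterior Dirichlet(3, 5/2, 12/5)
obs 3: x=2 → posterior Dirichlet(3, 5/2, 17/5)
obs 4: x=1 → posterior Dirichlet(3, 7/2, 17/5)
obs 5: x=1 → posterior Dirichlet(3, 9/2, 17/5)
obs 6: x=1 → posterior Dirichlet(3, 11/2, 17/5)
obs 7: x=1 → posterior Dirichlet(3, 13/2, 17/5)
obs 8: x=1 → posterior Dirichlet(3, 15/2, 17/5)
obs 9: x=0 → posterior Dirichlet(4, 15/2, 17/5)
obs 10: x=1 → posterior Dirichlet(4, 17/2, 17/5)
obs 11: x=2 → posterior Dirichlet(4, 17/2, 22/5)
obs 12: x=2 → posterior Dirichlet(4, 17/2, 27/5)

40/179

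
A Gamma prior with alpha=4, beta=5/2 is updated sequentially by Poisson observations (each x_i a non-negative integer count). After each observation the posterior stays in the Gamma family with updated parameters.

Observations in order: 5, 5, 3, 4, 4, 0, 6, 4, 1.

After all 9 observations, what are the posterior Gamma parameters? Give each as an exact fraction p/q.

obs 1: x=5 → posterior Gamma(9, 7/2)
obs 2: x=5 → posterior Gamma(14, 9/2)
obs 3: x=3 → posterior Gamma(17, 11/2)
obs 4: x=4 → posterior Gamma(21, 13/2)
obs 5: x=4 → posterior Gamma(25, 15/2)
obs 6: x=0 → posterior Gamma(25, 17/2)
obs 7: x=6 → posterior Gamma(31, 19/2)
obs 8: x=4 → posterior Gamma(35, 21/2)
obs 9: x=1 → posterior Gamma(36, 23/2)

alpha=36, beta=23/2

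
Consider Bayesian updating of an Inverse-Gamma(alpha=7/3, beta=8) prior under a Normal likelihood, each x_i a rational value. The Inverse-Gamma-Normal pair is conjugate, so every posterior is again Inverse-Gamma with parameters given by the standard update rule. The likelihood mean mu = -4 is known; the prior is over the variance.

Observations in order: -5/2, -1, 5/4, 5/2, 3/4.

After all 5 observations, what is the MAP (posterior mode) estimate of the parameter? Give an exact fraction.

obs 1: x=-5/2 → posterior Inverse-Gamma(17/6, 73/8)
obs 2: x=-1 → posterior Inverse-Gamma(10/3, 109/8)
obs 3: x=5/4 → posterior Inverse-Gamma(23/6, 877/32)
obs 4: x=5/2 → posterior Inverse-Gamma(13/3, 1553/32)
obs 5: x=3/4 → posterior Inverse-Gamma(29/6, 957/16)

2871/280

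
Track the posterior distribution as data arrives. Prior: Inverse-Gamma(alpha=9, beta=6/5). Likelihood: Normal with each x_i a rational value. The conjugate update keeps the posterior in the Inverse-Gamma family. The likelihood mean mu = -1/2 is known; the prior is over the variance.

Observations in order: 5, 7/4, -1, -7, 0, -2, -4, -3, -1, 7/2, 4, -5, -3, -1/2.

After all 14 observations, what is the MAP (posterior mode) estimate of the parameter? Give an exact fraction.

13137/2720

obs 1: x=5 → posterior Inverse-Gamma(19/2, 653/40)
obs 2: x=7/4 → posterior Inverse-Gamma(10, 3017/160)
obs 3: x=-1 → posterior Inverse-Gamma(21/2, 3037/160)
obs 4: x=-7 → posterior Inverse-Gamma(11, 6417/160)
obs 5: x=0 → posterior Inverse-Gamma(23/2, 6437/160)
obs 6: x=-2 → posterior Inverse-Gamma(12, 6617/160)
obs 7: x=-4 → posterior Inverse-Gamma(25/2, 7597/160)
obs 8: x=-3 → posterior Inverse-Gamma(13, 8097/160)
obs 9: x=-1 → posterior Inverse-Gamma(27/2, 8117/160)
obs 10: x=7/2 → posterior Inverse-Gamma(14, 9397/160)
obs 11: x=4 → posterior Inverse-Gamma(29/2, 11017/160)
obs 12: x=-5 → posterior Inverse-Gamma(15, 12637/160)
obs 13: x=-3 → posterior Inverse-Gamma(31/2, 13137/160)
obs 14: x=-1/2 → posterior Inverse-Gamma(16, 13137/160)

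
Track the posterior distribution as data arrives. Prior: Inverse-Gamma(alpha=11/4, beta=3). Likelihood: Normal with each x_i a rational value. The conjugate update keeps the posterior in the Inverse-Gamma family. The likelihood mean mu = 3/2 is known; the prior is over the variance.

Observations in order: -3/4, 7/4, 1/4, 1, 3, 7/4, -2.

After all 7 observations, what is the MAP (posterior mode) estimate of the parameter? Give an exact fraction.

obs 1: x=-3/4 → posterior Inverse-Gamma(13/4, 177/32)
obs 2: x=7/4 → posterior Inverse-Gamma(15/4, 89/16)
obs 3: x=1/4 → posterior Inverse-Gamma(17/4, 203/32)
obs 4: x=1 → posterior Inverse-Gamma(19/4, 207/32)
obs 5: x=3 → posterior Inverse-Gamma(21/4, 243/32)
obs 6: x=7/4 → posterior Inverse-Gamma(23/4, 61/8)
obs 7: x=-2 → posterior Inverse-Gamma(25/4, 55/4)

55/29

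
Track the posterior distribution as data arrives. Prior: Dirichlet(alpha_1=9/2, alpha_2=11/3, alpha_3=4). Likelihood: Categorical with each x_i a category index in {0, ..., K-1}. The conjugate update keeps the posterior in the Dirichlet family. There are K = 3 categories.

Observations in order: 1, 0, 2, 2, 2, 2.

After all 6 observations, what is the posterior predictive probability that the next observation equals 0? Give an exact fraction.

33/109

obs 1: x=1 → posterior Dirichlet(9/2, 14/3, 4)
obs 2: x=0 → posterior Dirichlet(11/2, 14/3, 4)
obs 3: x=2 → posterior Dirichlet(11/2, 14/3, 5)
obs 4: x=2 → posterior Dirichlet(11/2, 14/3, 6)
obs 5: x=2 → posterior Dirichlet(11/2, 14/3, 7)
obs 6: x=2 → posterior Dirichlet(11/2, 14/3, 8)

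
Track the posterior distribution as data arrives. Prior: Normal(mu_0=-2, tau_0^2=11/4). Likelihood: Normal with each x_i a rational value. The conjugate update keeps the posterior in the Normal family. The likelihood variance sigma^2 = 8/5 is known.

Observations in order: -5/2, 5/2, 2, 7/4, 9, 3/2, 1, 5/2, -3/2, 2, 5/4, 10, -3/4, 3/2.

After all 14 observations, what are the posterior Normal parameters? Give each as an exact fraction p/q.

mu_0=6399/3208, tau_0^2=44/401

obs 1: x=-5/2 → posterior Normal(-403/174, 88/87)
obs 2: x=5/2 → posterior Normal(-32/71, 44/71)
obs 3: x=2 → posterior Normal(46/197, 88/197)
obs 4: x=7/4 → posterior Normal(569/1008, 22/63)
obs 5: x=9 → posterior Normal(2549/1228, 88/307)
obs 6: x=3/2 → posterior Normal(2879/1448, 44/181)
obs 7: x=1 → posterior Normal(1033/556, 88/417)
obs 8: x=5/2 → posterior Normal(3649/1888, 11/59)
obs 9: x=-3/2 → posterior Normal(3319/2108, 88/527)
obs 10: x=2 → posterior Normal(1253/776, 44/291)
obs 11: x=5/4 → posterior Normal(2017/1274, 88/637)
obs 12: x=10 → posterior Normal(3117/1384, 22/173)
obs 13: x=-3/4 → posterior Normal(2023/996, 88/747)
obs 14: x=3/2 → posterior Normal(6399/3208, 44/401)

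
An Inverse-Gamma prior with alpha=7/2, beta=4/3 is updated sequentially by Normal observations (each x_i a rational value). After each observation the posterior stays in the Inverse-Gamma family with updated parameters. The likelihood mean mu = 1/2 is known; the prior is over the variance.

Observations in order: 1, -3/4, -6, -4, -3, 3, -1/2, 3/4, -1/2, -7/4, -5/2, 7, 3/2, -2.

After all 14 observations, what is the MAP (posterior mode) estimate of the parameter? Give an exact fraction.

7253/1104

obs 1: x=1 → posterior Inverse-Gamma(4, 35/24)
obs 2: x=-3/4 → posterior Inverse-Gamma(9/2, 215/96)
obs 3: x=-6 → posterior Inverse-Gamma(5, 2243/96)
obs 4: x=-4 → posterior Inverse-Gamma(11/2, 3215/96)
obs 5: x=-3 → posterior Inverse-Gamma(6, 3803/96)
obs 6: x=3 → posterior Inverse-Gamma(13/2, 4103/96)
obs 7: x=-1/2 → posterior Inverse-Gamma(7, 4151/96)
obs 8: x=3/4 → posterior Inverse-Gamma(15/2, 2077/48)
obs 9: x=-1/2 → posterior Inverse-Gamma(8, 2101/48)
obs 10: x=-7/4 → posterior Inverse-Gamma(17/2, 4445/96)
obs 11: x=-5/2 → posterior Inverse-Gamma(9, 4877/96)
obs 12: x=7 → posterior Inverse-Gamma(19/2, 6905/96)
obs 13: x=3/2 → posterior Inverse-Gamma(10, 6953/96)
obs 14: x=-2 → posterior Inverse-Gamma(21/2, 7253/96)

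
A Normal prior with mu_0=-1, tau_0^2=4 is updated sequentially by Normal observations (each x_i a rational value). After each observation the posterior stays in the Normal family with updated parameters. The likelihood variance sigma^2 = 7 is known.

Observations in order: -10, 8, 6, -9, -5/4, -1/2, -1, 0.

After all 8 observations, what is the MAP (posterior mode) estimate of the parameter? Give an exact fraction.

obs 1: x=-10 → posterior Normal(-47/11, 28/11)
obs 2: x=8 → posterior Normal(-1, 28/15)
obs 3: x=6 → posterior Normal(9/19, 28/19)
obs 4: x=-9 → posterior Normal(-27/23, 28/23)
obs 5: x=-5/4 → posterior Normal(-32/27, 28/27)
obs 6: x=-1/2 → posterior Normal(-34/31, 28/31)
obs 7: x=-1 → posterior Normal(-38/35, 4/5)
obs 8: x=0 → posterior Normal(-38/39, 28/39)

-38/39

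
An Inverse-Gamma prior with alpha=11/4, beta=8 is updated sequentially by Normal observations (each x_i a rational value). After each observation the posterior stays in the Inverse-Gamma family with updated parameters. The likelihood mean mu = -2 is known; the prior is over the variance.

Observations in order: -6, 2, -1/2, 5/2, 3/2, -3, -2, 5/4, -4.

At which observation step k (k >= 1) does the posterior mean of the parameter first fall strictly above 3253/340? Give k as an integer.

obs 1: x=-6 → posterior Inverse-Gamma(13/4, 16)
obs 2: x=2 → posterior Inverse-Gamma(15/4, 24)
obs 3: x=-1/2 → posterior Inverse-Gamma(17/4, 201/8)
obs 4: x=5/2 → posterior Inverse-Gamma(19/4, 141/4)
obs 5: x=3/2 → posterior Inverse-Gamma(21/4, 331/8)
obs 6: x=-3 → posterior Inverse-Gamma(23/4, 335/8)
obs 7: x=-2 → posterior Inverse-Gamma(25/4, 335/8)
obs 8: x=5/4 → posterior Inverse-Gamma(27/4, 1509/32)
obs 9: x=-4 → posterior Inverse-Gamma(29/4, 1573/32)

k = 5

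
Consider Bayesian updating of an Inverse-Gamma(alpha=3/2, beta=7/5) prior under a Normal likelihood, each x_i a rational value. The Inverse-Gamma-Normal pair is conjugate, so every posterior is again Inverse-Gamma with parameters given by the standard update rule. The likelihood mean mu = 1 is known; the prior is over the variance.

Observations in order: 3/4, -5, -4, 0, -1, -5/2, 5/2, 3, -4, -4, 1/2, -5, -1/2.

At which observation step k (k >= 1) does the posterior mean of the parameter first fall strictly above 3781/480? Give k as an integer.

k = 2

obs 1: x=3/4 → posterior Inverse-Gamma(2, 229/160)
obs 2: x=-5 → posterior Inverse-Gamma(5/2, 3109/160)
obs 3: x=-4 → posterior Inverse-Gamma(3, 5109/160)
obs 4: x=0 → posterior Inverse-Gamma(7/2, 5189/160)
obs 5: x=-1 → posterior Inverse-Gamma(4, 5509/160)
obs 6: x=-5/2 → posterior Inverse-Gamma(9/2, 6489/160)
obs 7: x=5/2 → posterior Inverse-Gamma(5, 6669/160)
obs 8: x=3 → posterior Inverse-Gamma(11/2, 6989/160)
obs 9: x=-4 → posterior Inverse-Gamma(6, 8989/160)
obs 10: x=-4 → posterior Inverse-Gamma(13/2, 10989/160)
obs 11: x=1/2 → posterior Inverse-Gamma(7, 11009/160)
obs 12: x=-5 → posterior Inverse-Gamma(15/2, 13889/160)
obs 13: x=-1/2 → posterior Inverse-Gamma(8, 14069/160)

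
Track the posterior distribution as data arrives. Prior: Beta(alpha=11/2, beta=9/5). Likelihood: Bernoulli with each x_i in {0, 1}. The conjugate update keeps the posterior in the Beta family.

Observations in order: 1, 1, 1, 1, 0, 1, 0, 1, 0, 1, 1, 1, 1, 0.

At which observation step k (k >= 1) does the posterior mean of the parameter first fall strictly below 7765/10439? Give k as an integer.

k = 7

obs 1: x=1 → posterior Beta(13/2, 9/5)
obs 2: x=1 → posterior Beta(15/2, 9/5)
obs 3: x=1 → posterior Beta(17/2, 9/5)
obs 4: x=1 → posterior Beta(19/2, 9/5)
obs 5: x=0 → posterior Beta(19/2, 14/5)
obs 6: x=1 → posterior Beta(21/2, 14/5)
obs 7: x=0 → posterior Beta(21/2, 19/5)
obs 8: x=1 → posterior Beta(23/2, 19/5)
obs 9: x=0 → posterior Beta(23/2, 24/5)
obs 10: x=1 → posterior Beta(25/2, 24/5)
obs 11: x=1 → posterior Beta(27/2, 24/5)
obs 12: x=1 → posterior Beta(29/2, 24/5)
obs 13: x=1 → posterior Beta(31/2, 24/5)
obs 14: x=0 → posterior Beta(31/2, 29/5)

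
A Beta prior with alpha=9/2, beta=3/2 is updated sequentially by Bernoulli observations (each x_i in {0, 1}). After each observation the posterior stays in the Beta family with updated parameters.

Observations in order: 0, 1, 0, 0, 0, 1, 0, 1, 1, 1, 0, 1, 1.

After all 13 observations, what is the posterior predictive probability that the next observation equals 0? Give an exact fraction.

15/38

obs 1: x=0 → posterior Beta(9/2, 5/2)
obs 2: x=1 → posterior Beta(11/2, 5/2)
obs 3: x=0 → posterior Beta(11/2, 7/2)
obs 4: x=0 → posterior Beta(11/2, 9/2)
obs 5: x=0 → posterior Beta(11/2, 11/2)
obs 6: x=1 → posterior Beta(13/2, 11/2)
obs 7: x=0 → posterior Beta(13/2, 13/2)
obs 8: x=1 → posterior Beta(15/2, 13/2)
obs 9: x=1 → posterior Beta(17/2, 13/2)
obs 10: x=1 → posterior Beta(19/2, 13/2)
obs 11: x=0 → posterior Beta(19/2, 15/2)
obs 12: x=1 → posterior Beta(21/2, 15/2)
obs 13: x=1 → posterior Beta(23/2, 15/2)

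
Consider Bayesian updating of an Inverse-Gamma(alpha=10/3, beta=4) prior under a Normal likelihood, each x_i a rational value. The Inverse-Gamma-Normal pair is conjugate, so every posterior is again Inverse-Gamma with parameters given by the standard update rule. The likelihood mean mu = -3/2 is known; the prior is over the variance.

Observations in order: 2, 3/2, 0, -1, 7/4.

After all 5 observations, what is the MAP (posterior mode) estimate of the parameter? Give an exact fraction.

obs 1: x=2 → posterior Inverse-Gamma(23/6, 81/8)
obs 2: x=3/2 → posterior Inverse-Gamma(13/3, 117/8)
obs 3: x=0 → posterior Inverse-Gamma(29/6, 63/4)
obs 4: x=-1 → posterior Inverse-Gamma(16/3, 127/8)
obs 5: x=7/4 → posterior Inverse-Gamma(35/6, 677/32)

2031/656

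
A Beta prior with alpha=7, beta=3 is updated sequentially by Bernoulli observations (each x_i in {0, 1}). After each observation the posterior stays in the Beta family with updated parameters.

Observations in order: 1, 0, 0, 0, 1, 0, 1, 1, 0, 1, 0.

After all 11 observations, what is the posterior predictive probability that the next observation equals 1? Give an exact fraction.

4/7

obs 1: x=1 → posterior Beta(8, 3)
obs 2: x=0 → posterior Beta(8, 4)
obs 3: x=0 → posterior Beta(8, 5)
obs 4: x=0 → posterior Beta(8, 6)
obs 5: x=1 → posterior Beta(9, 6)
obs 6: x=0 → posterior Beta(9, 7)
obs 7: x=1 → posterior Beta(10, 7)
obs 8: x=1 → posterior Beta(11, 7)
obs 9: x=0 → posterior Beta(11, 8)
obs 10: x=1 → posterior Beta(12, 8)
obs 11: x=0 → posterior Beta(12, 9)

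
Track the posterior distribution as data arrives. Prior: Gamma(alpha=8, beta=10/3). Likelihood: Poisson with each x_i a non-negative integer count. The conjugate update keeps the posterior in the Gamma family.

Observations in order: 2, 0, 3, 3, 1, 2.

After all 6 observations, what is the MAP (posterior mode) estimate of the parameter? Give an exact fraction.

27/14

obs 1: x=2 → posterior Gamma(10, 13/3)
obs 2: x=0 → posterior Gamma(10, 16/3)
obs 3: x=3 → posterior Gamma(13, 19/3)
obs 4: x=3 → posterior Gamma(16, 22/3)
obs 5: x=1 → posterior Gamma(17, 25/3)
obs 6: x=2 → posterior Gamma(19, 28/3)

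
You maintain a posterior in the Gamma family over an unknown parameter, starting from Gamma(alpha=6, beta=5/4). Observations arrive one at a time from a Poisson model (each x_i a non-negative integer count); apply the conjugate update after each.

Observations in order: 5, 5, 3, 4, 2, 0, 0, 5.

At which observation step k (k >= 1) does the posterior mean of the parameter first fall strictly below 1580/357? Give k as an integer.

k = 4

obs 1: x=5 → posterior Gamma(11, 9/4)
obs 2: x=5 → posterior Gamma(16, 13/4)
obs 3: x=3 → posterior Gamma(19, 17/4)
obs 4: x=4 → posterior Gamma(23, 21/4)
obs 5: x=2 → posterior Gamma(25, 25/4)
obs 6: x=0 → posterior Gamma(25, 29/4)
obs 7: x=0 → posterior Gamma(25, 33/4)
obs 8: x=5 → posterior Gamma(30, 37/4)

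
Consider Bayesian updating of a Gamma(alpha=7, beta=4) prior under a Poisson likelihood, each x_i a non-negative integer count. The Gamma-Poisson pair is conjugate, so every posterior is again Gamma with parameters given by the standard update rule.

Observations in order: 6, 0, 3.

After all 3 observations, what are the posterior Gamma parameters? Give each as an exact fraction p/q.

obs 1: x=6 → posterior Gamma(13, 5)
obs 2: x=0 → posterior Gamma(13, 6)
obs 3: x=3 → posterior Gamma(16, 7)

alpha=16, beta=7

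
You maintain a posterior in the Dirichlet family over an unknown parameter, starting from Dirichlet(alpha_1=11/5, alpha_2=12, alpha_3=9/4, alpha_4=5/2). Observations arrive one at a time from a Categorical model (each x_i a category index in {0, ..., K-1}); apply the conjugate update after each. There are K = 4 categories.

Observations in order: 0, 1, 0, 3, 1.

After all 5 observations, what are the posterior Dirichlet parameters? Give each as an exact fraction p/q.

obs 1: x=0 → posterior Dirichlet(16/5, 12, 9/4, 5/2)
obs 2: x=1 → posterior Dirichlet(16/5, 13, 9/4, 5/2)
obs 3: x=0 → posterior Dirichlet(21/5, 13, 9/4, 5/2)
obs 4: x=3 → posterior Dirichlet(21/5, 13, 9/4, 7/2)
obs 5: x=1 → posterior Dirichlet(21/5, 14, 9/4, 7/2)

alpha_1=21/5, alpha_2=14, alpha_3=9/4, alpha_4=7/2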